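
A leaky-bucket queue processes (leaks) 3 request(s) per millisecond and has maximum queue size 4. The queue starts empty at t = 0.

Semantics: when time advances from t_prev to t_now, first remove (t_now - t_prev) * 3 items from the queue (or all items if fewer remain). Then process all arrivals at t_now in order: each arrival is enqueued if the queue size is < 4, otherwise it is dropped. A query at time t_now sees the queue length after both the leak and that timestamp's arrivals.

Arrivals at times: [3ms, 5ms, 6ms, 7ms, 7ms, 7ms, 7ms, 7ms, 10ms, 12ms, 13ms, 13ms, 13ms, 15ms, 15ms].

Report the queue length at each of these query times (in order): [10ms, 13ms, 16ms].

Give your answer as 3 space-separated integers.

Answer: 1 3 0

Derivation:
Queue lengths at query times:
  query t=10ms: backlog = 1
  query t=13ms: backlog = 3
  query t=16ms: backlog = 0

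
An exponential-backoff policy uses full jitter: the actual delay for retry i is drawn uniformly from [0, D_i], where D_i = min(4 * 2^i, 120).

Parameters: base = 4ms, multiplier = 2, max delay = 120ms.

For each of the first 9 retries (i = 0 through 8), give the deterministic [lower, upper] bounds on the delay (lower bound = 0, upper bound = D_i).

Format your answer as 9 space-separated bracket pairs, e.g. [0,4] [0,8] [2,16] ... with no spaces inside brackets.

Answer: [0,4] [0,8] [0,16] [0,32] [0,64] [0,120] [0,120] [0,120] [0,120]

Derivation:
Computing bounds per retry:
  i=0: D_i=min(4*2^0,120)=4, bounds=[0,4]
  i=1: D_i=min(4*2^1,120)=8, bounds=[0,8]
  i=2: D_i=min(4*2^2,120)=16, bounds=[0,16]
  i=3: D_i=min(4*2^3,120)=32, bounds=[0,32]
  i=4: D_i=min(4*2^4,120)=64, bounds=[0,64]
  i=5: D_i=min(4*2^5,120)=120, bounds=[0,120]
  i=6: D_i=min(4*2^6,120)=120, bounds=[0,120]
  i=7: D_i=min(4*2^7,120)=120, bounds=[0,120]
  i=8: D_i=min(4*2^8,120)=120, bounds=[0,120]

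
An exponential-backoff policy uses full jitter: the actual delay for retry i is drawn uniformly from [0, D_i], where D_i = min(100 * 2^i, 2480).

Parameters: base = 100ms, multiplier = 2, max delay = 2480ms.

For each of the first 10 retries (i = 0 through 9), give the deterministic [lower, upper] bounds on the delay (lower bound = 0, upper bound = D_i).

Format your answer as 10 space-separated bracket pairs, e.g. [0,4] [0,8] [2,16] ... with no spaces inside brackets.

Computing bounds per retry:
  i=0: D_i=min(100*2^0,2480)=100, bounds=[0,100]
  i=1: D_i=min(100*2^1,2480)=200, bounds=[0,200]
  i=2: D_i=min(100*2^2,2480)=400, bounds=[0,400]
  i=3: D_i=min(100*2^3,2480)=800, bounds=[0,800]
  i=4: D_i=min(100*2^4,2480)=1600, bounds=[0,1600]
  i=5: D_i=min(100*2^5,2480)=2480, bounds=[0,2480]
  i=6: D_i=min(100*2^6,2480)=2480, bounds=[0,2480]
  i=7: D_i=min(100*2^7,2480)=2480, bounds=[0,2480]
  i=8: D_i=min(100*2^8,2480)=2480, bounds=[0,2480]
  i=9: D_i=min(100*2^9,2480)=2480, bounds=[0,2480]

Answer: [0,100] [0,200] [0,400] [0,800] [0,1600] [0,2480] [0,2480] [0,2480] [0,2480] [0,2480]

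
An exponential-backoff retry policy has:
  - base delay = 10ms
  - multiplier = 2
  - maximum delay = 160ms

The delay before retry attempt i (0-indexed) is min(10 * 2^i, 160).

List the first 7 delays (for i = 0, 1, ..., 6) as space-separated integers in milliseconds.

Answer: 10 20 40 80 160 160 160

Derivation:
Computing each delay:
  i=0: min(10*2^0, 160) = 10
  i=1: min(10*2^1, 160) = 20
  i=2: min(10*2^2, 160) = 40
  i=3: min(10*2^3, 160) = 80
  i=4: min(10*2^4, 160) = 160
  i=5: min(10*2^5, 160) = 160
  i=6: min(10*2^6, 160) = 160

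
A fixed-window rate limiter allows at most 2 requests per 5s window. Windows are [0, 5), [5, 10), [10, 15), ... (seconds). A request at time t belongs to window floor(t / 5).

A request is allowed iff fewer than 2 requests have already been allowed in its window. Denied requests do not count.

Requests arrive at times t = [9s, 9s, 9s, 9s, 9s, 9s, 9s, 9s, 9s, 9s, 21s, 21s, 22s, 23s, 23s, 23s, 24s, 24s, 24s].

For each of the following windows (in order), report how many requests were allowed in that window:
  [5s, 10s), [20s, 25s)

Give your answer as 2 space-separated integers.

Processing requests:
  req#1 t=9s (window 1): ALLOW
  req#2 t=9s (window 1): ALLOW
  req#3 t=9s (window 1): DENY
  req#4 t=9s (window 1): DENY
  req#5 t=9s (window 1): DENY
  req#6 t=9s (window 1): DENY
  req#7 t=9s (window 1): DENY
  req#8 t=9s (window 1): DENY
  req#9 t=9s (window 1): DENY
  req#10 t=9s (window 1): DENY
  req#11 t=21s (window 4): ALLOW
  req#12 t=21s (window 4): ALLOW
  req#13 t=22s (window 4): DENY
  req#14 t=23s (window 4): DENY
  req#15 t=23s (window 4): DENY
  req#16 t=23s (window 4): DENY
  req#17 t=24s (window 4): DENY
  req#18 t=24s (window 4): DENY
  req#19 t=24s (window 4): DENY

Allowed counts by window: 2 2

Answer: 2 2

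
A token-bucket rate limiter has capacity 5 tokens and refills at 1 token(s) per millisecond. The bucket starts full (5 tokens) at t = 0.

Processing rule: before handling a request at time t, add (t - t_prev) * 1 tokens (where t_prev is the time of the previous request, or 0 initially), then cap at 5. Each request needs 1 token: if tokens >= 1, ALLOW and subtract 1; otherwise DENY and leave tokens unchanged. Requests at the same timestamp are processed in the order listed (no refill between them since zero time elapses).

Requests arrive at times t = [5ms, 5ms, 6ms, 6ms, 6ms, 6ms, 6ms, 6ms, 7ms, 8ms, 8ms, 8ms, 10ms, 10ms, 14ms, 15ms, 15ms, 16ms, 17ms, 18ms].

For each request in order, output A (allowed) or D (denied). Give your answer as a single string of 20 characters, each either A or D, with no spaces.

Simulating step by step:
  req#1 t=5ms: ALLOW
  req#2 t=5ms: ALLOW
  req#3 t=6ms: ALLOW
  req#4 t=6ms: ALLOW
  req#5 t=6ms: ALLOW
  req#6 t=6ms: ALLOW
  req#7 t=6ms: DENY
  req#8 t=6ms: DENY
  req#9 t=7ms: ALLOW
  req#10 t=8ms: ALLOW
  req#11 t=8ms: DENY
  req#12 t=8ms: DENY
  req#13 t=10ms: ALLOW
  req#14 t=10ms: ALLOW
  req#15 t=14ms: ALLOW
  req#16 t=15ms: ALLOW
  req#17 t=15ms: ALLOW
  req#18 t=16ms: ALLOW
  req#19 t=17ms: ALLOW
  req#20 t=18ms: ALLOW

Answer: AAAAAADDAADDAAAAAAAA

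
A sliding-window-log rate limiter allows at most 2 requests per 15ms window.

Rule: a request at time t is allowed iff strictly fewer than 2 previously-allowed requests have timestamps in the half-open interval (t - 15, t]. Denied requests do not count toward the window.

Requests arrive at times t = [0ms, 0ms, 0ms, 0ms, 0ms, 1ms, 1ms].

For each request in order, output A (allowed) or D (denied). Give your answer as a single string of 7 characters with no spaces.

Answer: AADDDDD

Derivation:
Tracking allowed requests in the window:
  req#1 t=0ms: ALLOW
  req#2 t=0ms: ALLOW
  req#3 t=0ms: DENY
  req#4 t=0ms: DENY
  req#5 t=0ms: DENY
  req#6 t=1ms: DENY
  req#7 t=1ms: DENY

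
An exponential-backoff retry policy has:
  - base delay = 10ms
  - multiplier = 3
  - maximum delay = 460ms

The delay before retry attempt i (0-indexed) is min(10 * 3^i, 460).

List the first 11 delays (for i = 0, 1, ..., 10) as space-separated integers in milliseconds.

Answer: 10 30 90 270 460 460 460 460 460 460 460

Derivation:
Computing each delay:
  i=0: min(10*3^0, 460) = 10
  i=1: min(10*3^1, 460) = 30
  i=2: min(10*3^2, 460) = 90
  i=3: min(10*3^3, 460) = 270
  i=4: min(10*3^4, 460) = 460
  i=5: min(10*3^5, 460) = 460
  i=6: min(10*3^6, 460) = 460
  i=7: min(10*3^7, 460) = 460
  i=8: min(10*3^8, 460) = 460
  i=9: min(10*3^9, 460) = 460
  i=10: min(10*3^10, 460) = 460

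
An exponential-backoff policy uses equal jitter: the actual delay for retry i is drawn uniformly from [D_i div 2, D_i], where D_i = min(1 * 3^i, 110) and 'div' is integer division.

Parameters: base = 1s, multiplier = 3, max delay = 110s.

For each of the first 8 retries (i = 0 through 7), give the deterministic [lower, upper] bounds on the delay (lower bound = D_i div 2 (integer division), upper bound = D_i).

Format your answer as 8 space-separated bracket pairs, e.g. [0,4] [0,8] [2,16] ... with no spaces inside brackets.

Answer: [0,1] [1,3] [4,9] [13,27] [40,81] [55,110] [55,110] [55,110]

Derivation:
Computing bounds per retry:
  i=0: D_i=min(1*3^0,110)=1, bounds=[0,1]
  i=1: D_i=min(1*3^1,110)=3, bounds=[1,3]
  i=2: D_i=min(1*3^2,110)=9, bounds=[4,9]
  i=3: D_i=min(1*3^3,110)=27, bounds=[13,27]
  i=4: D_i=min(1*3^4,110)=81, bounds=[40,81]
  i=5: D_i=min(1*3^5,110)=110, bounds=[55,110]
  i=6: D_i=min(1*3^6,110)=110, bounds=[55,110]
  i=7: D_i=min(1*3^7,110)=110, bounds=[55,110]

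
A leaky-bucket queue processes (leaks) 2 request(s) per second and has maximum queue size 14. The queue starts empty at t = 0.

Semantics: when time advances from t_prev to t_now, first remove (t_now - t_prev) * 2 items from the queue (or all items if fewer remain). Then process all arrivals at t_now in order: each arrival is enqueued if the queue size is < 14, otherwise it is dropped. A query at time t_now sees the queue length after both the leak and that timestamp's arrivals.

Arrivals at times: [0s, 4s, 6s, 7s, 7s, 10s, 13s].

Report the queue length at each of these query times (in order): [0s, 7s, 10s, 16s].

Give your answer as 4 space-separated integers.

Answer: 1 2 1 0

Derivation:
Queue lengths at query times:
  query t=0s: backlog = 1
  query t=7s: backlog = 2
  query t=10s: backlog = 1
  query t=16s: backlog = 0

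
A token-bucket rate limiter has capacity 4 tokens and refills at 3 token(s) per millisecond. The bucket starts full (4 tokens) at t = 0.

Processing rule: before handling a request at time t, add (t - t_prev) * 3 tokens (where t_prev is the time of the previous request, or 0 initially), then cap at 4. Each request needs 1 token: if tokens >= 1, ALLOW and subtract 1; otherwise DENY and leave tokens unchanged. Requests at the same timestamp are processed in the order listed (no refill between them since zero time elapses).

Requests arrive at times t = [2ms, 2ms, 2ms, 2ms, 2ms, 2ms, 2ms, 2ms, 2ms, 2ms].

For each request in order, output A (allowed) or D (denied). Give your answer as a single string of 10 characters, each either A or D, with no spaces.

Simulating step by step:
  req#1 t=2ms: ALLOW
  req#2 t=2ms: ALLOW
  req#3 t=2ms: ALLOW
  req#4 t=2ms: ALLOW
  req#5 t=2ms: DENY
  req#6 t=2ms: DENY
  req#7 t=2ms: DENY
  req#8 t=2ms: DENY
  req#9 t=2ms: DENY
  req#10 t=2ms: DENY

Answer: AAAADDDDDD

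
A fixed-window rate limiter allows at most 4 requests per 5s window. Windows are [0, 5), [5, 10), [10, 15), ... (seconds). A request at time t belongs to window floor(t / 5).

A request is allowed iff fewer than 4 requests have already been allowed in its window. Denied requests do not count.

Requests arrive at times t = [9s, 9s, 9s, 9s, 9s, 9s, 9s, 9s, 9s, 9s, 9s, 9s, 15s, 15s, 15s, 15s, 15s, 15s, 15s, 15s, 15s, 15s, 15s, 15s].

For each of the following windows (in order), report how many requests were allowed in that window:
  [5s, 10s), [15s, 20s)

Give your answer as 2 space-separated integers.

Answer: 4 4

Derivation:
Processing requests:
  req#1 t=9s (window 1): ALLOW
  req#2 t=9s (window 1): ALLOW
  req#3 t=9s (window 1): ALLOW
  req#4 t=9s (window 1): ALLOW
  req#5 t=9s (window 1): DENY
  req#6 t=9s (window 1): DENY
  req#7 t=9s (window 1): DENY
  req#8 t=9s (window 1): DENY
  req#9 t=9s (window 1): DENY
  req#10 t=9s (window 1): DENY
  req#11 t=9s (window 1): DENY
  req#12 t=9s (window 1): DENY
  req#13 t=15s (window 3): ALLOW
  req#14 t=15s (window 3): ALLOW
  req#15 t=15s (window 3): ALLOW
  req#16 t=15s (window 3): ALLOW
  req#17 t=15s (window 3): DENY
  req#18 t=15s (window 3): DENY
  req#19 t=15s (window 3): DENY
  req#20 t=15s (window 3): DENY
  req#21 t=15s (window 3): DENY
  req#22 t=15s (window 3): DENY
  req#23 t=15s (window 3): DENY
  req#24 t=15s (window 3): DENY

Allowed counts by window: 4 4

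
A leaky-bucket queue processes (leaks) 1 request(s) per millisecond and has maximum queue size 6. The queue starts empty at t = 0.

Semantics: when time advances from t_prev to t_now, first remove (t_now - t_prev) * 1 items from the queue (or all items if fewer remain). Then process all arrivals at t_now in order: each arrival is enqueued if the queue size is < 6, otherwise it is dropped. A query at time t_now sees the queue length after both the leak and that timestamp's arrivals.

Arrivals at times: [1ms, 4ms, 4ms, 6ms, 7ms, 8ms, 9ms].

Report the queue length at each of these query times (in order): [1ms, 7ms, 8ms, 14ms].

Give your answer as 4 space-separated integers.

Queue lengths at query times:
  query t=1ms: backlog = 1
  query t=7ms: backlog = 1
  query t=8ms: backlog = 1
  query t=14ms: backlog = 0

Answer: 1 1 1 0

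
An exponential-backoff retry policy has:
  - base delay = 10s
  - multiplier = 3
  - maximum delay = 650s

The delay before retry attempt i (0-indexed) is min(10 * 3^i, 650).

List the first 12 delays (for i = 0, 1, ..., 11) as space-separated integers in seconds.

Computing each delay:
  i=0: min(10*3^0, 650) = 10
  i=1: min(10*3^1, 650) = 30
  i=2: min(10*3^2, 650) = 90
  i=3: min(10*3^3, 650) = 270
  i=4: min(10*3^4, 650) = 650
  i=5: min(10*3^5, 650) = 650
  i=6: min(10*3^6, 650) = 650
  i=7: min(10*3^7, 650) = 650
  i=8: min(10*3^8, 650) = 650
  i=9: min(10*3^9, 650) = 650
  i=10: min(10*3^10, 650) = 650
  i=11: min(10*3^11, 650) = 650

Answer: 10 30 90 270 650 650 650 650 650 650 650 650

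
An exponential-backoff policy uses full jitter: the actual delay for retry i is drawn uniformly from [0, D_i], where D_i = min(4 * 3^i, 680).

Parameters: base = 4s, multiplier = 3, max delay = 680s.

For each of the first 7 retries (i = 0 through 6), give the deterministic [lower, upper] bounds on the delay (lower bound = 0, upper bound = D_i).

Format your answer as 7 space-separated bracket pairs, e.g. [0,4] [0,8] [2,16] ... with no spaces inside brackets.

Computing bounds per retry:
  i=0: D_i=min(4*3^0,680)=4, bounds=[0,4]
  i=1: D_i=min(4*3^1,680)=12, bounds=[0,12]
  i=2: D_i=min(4*3^2,680)=36, bounds=[0,36]
  i=3: D_i=min(4*3^3,680)=108, bounds=[0,108]
  i=4: D_i=min(4*3^4,680)=324, bounds=[0,324]
  i=5: D_i=min(4*3^5,680)=680, bounds=[0,680]
  i=6: D_i=min(4*3^6,680)=680, bounds=[0,680]

Answer: [0,4] [0,12] [0,36] [0,108] [0,324] [0,680] [0,680]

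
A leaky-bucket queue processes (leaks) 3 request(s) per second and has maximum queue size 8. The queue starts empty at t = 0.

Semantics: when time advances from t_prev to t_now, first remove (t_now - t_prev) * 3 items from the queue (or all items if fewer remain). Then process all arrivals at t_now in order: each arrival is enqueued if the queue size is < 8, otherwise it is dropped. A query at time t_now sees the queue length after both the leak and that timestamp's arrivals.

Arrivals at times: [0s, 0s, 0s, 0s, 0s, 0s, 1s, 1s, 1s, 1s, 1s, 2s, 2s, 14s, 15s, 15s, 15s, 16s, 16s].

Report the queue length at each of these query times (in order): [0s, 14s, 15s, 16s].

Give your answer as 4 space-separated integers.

Queue lengths at query times:
  query t=0s: backlog = 6
  query t=14s: backlog = 1
  query t=15s: backlog = 3
  query t=16s: backlog = 2

Answer: 6 1 3 2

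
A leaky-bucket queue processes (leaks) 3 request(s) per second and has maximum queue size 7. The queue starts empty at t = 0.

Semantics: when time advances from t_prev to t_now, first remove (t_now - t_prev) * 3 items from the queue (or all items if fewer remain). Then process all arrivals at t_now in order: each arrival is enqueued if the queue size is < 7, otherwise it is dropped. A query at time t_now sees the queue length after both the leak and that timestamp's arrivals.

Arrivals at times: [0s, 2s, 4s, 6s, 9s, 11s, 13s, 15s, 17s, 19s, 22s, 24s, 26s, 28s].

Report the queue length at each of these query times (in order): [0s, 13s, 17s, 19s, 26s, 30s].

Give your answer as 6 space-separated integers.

Queue lengths at query times:
  query t=0s: backlog = 1
  query t=13s: backlog = 1
  query t=17s: backlog = 1
  query t=19s: backlog = 1
  query t=26s: backlog = 1
  query t=30s: backlog = 0

Answer: 1 1 1 1 1 0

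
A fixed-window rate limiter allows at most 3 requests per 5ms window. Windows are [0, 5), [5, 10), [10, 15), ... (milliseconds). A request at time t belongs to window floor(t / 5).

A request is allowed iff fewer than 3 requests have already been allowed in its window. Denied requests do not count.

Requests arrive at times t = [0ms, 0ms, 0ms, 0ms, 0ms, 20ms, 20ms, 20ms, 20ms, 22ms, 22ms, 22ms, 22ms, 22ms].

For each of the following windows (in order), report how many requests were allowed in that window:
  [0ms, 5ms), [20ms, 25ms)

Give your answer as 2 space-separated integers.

Answer: 3 3

Derivation:
Processing requests:
  req#1 t=0ms (window 0): ALLOW
  req#2 t=0ms (window 0): ALLOW
  req#3 t=0ms (window 0): ALLOW
  req#4 t=0ms (window 0): DENY
  req#5 t=0ms (window 0): DENY
  req#6 t=20ms (window 4): ALLOW
  req#7 t=20ms (window 4): ALLOW
  req#8 t=20ms (window 4): ALLOW
  req#9 t=20ms (window 4): DENY
  req#10 t=22ms (window 4): DENY
  req#11 t=22ms (window 4): DENY
  req#12 t=22ms (window 4): DENY
  req#13 t=22ms (window 4): DENY
  req#14 t=22ms (window 4): DENY

Allowed counts by window: 3 3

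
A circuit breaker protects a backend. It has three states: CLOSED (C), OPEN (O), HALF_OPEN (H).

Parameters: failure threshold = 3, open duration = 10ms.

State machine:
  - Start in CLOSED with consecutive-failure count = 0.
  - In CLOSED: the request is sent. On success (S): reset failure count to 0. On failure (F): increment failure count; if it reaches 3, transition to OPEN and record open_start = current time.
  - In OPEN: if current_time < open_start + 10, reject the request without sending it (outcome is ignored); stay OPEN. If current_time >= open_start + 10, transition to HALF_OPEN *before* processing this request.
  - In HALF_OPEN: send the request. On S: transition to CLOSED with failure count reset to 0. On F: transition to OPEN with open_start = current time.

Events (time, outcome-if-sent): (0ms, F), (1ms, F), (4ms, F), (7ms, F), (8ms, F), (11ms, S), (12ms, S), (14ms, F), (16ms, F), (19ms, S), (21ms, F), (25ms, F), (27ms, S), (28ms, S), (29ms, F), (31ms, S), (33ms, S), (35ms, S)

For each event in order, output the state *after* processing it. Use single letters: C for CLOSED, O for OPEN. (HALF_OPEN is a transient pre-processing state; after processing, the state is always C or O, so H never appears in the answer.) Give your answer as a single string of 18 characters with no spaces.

State after each event:
  event#1 t=0ms outcome=F: state=CLOSED
  event#2 t=1ms outcome=F: state=CLOSED
  event#3 t=4ms outcome=F: state=OPEN
  event#4 t=7ms outcome=F: state=OPEN
  event#5 t=8ms outcome=F: state=OPEN
  event#6 t=11ms outcome=S: state=OPEN
  event#7 t=12ms outcome=S: state=OPEN
  event#8 t=14ms outcome=F: state=OPEN
  event#9 t=16ms outcome=F: state=OPEN
  event#10 t=19ms outcome=S: state=OPEN
  event#11 t=21ms outcome=F: state=OPEN
  event#12 t=25ms outcome=F: state=OPEN
  event#13 t=27ms outcome=S: state=OPEN
  event#14 t=28ms outcome=S: state=OPEN
  event#15 t=29ms outcome=F: state=OPEN
  event#16 t=31ms outcome=S: state=OPEN
  event#17 t=33ms outcome=S: state=OPEN
  event#18 t=35ms outcome=S: state=CLOSED

Answer: CCOOOOOOOOOOOOOOOC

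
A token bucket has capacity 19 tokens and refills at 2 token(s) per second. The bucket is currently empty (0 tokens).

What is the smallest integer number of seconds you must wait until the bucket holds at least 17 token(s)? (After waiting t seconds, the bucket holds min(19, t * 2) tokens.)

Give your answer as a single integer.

Need t * 2 >= 17, so t >= 17/2.
Smallest integer t = ceil(17/2) = 9.

Answer: 9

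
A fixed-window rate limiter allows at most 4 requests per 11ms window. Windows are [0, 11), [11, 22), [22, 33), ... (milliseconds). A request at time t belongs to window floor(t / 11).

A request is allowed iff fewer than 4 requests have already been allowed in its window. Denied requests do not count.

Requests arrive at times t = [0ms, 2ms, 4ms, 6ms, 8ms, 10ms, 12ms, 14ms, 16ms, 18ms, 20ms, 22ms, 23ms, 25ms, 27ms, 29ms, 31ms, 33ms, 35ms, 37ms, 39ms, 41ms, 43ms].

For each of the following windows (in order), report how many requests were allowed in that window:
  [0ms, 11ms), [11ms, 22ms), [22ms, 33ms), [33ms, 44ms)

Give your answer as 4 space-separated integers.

Processing requests:
  req#1 t=0ms (window 0): ALLOW
  req#2 t=2ms (window 0): ALLOW
  req#3 t=4ms (window 0): ALLOW
  req#4 t=6ms (window 0): ALLOW
  req#5 t=8ms (window 0): DENY
  req#6 t=10ms (window 0): DENY
  req#7 t=12ms (window 1): ALLOW
  req#8 t=14ms (window 1): ALLOW
  req#9 t=16ms (window 1): ALLOW
  req#10 t=18ms (window 1): ALLOW
  req#11 t=20ms (window 1): DENY
  req#12 t=22ms (window 2): ALLOW
  req#13 t=23ms (window 2): ALLOW
  req#14 t=25ms (window 2): ALLOW
  req#15 t=27ms (window 2): ALLOW
  req#16 t=29ms (window 2): DENY
  req#17 t=31ms (window 2): DENY
  req#18 t=33ms (window 3): ALLOW
  req#19 t=35ms (window 3): ALLOW
  req#20 t=37ms (window 3): ALLOW
  req#21 t=39ms (window 3): ALLOW
  req#22 t=41ms (window 3): DENY
  req#23 t=43ms (window 3): DENY

Allowed counts by window: 4 4 4 4

Answer: 4 4 4 4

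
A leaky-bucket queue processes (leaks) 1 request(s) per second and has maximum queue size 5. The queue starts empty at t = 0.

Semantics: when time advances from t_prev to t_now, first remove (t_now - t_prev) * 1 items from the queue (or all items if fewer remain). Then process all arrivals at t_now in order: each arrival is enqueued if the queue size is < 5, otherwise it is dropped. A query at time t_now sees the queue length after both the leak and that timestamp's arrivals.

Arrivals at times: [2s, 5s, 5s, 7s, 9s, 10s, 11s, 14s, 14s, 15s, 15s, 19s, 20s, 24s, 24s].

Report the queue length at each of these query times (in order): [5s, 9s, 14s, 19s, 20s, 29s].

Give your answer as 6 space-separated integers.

Queue lengths at query times:
  query t=5s: backlog = 2
  query t=9s: backlog = 1
  query t=14s: backlog = 2
  query t=19s: backlog = 1
  query t=20s: backlog = 1
  query t=29s: backlog = 0

Answer: 2 1 2 1 1 0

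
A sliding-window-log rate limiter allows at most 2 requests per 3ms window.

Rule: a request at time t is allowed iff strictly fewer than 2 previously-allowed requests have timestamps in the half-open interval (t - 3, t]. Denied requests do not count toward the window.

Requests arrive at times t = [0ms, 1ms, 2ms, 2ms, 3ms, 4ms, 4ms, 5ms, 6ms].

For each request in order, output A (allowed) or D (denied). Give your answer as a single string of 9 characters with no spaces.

Answer: AADDAADDA

Derivation:
Tracking allowed requests in the window:
  req#1 t=0ms: ALLOW
  req#2 t=1ms: ALLOW
  req#3 t=2ms: DENY
  req#4 t=2ms: DENY
  req#5 t=3ms: ALLOW
  req#6 t=4ms: ALLOW
  req#7 t=4ms: DENY
  req#8 t=5ms: DENY
  req#9 t=6ms: ALLOW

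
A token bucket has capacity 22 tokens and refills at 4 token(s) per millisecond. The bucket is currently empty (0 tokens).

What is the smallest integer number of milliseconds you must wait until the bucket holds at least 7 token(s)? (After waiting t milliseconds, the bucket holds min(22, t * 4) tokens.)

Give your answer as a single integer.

Need t * 4 >= 7, so t >= 7/4.
Smallest integer t = ceil(7/4) = 2.

Answer: 2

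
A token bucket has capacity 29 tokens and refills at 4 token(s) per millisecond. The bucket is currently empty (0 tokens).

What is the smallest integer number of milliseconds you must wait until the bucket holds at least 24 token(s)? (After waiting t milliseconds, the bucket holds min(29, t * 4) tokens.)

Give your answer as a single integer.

Need t * 4 >= 24, so t >= 24/4.
Smallest integer t = ceil(24/4) = 6.

Answer: 6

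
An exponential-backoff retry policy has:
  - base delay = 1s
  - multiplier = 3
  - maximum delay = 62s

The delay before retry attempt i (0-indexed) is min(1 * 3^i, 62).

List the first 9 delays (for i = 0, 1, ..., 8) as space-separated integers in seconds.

Answer: 1 3 9 27 62 62 62 62 62

Derivation:
Computing each delay:
  i=0: min(1*3^0, 62) = 1
  i=1: min(1*3^1, 62) = 3
  i=2: min(1*3^2, 62) = 9
  i=3: min(1*3^3, 62) = 27
  i=4: min(1*3^4, 62) = 62
  i=5: min(1*3^5, 62) = 62
  i=6: min(1*3^6, 62) = 62
  i=7: min(1*3^7, 62) = 62
  i=8: min(1*3^8, 62) = 62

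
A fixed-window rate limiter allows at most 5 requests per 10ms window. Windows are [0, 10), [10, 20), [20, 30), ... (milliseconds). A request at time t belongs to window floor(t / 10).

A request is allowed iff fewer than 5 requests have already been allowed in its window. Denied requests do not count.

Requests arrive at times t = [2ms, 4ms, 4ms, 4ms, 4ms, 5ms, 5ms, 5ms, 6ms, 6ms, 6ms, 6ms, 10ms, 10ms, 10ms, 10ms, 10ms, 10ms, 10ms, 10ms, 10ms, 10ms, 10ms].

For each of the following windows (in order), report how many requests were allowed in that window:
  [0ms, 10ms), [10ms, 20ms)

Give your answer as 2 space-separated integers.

Answer: 5 5

Derivation:
Processing requests:
  req#1 t=2ms (window 0): ALLOW
  req#2 t=4ms (window 0): ALLOW
  req#3 t=4ms (window 0): ALLOW
  req#4 t=4ms (window 0): ALLOW
  req#5 t=4ms (window 0): ALLOW
  req#6 t=5ms (window 0): DENY
  req#7 t=5ms (window 0): DENY
  req#8 t=5ms (window 0): DENY
  req#9 t=6ms (window 0): DENY
  req#10 t=6ms (window 0): DENY
  req#11 t=6ms (window 0): DENY
  req#12 t=6ms (window 0): DENY
  req#13 t=10ms (window 1): ALLOW
  req#14 t=10ms (window 1): ALLOW
  req#15 t=10ms (window 1): ALLOW
  req#16 t=10ms (window 1): ALLOW
  req#17 t=10ms (window 1): ALLOW
  req#18 t=10ms (window 1): DENY
  req#19 t=10ms (window 1): DENY
  req#20 t=10ms (window 1): DENY
  req#21 t=10ms (window 1): DENY
  req#22 t=10ms (window 1): DENY
  req#23 t=10ms (window 1): DENY

Allowed counts by window: 5 5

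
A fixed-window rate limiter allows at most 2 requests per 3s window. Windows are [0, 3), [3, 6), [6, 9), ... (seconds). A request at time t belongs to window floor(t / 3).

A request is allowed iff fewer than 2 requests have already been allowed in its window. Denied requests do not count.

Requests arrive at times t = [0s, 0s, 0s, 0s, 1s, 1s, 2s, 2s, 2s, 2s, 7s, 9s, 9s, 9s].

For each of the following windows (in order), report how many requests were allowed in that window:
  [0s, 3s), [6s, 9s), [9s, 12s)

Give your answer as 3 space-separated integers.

Answer: 2 1 2

Derivation:
Processing requests:
  req#1 t=0s (window 0): ALLOW
  req#2 t=0s (window 0): ALLOW
  req#3 t=0s (window 0): DENY
  req#4 t=0s (window 0): DENY
  req#5 t=1s (window 0): DENY
  req#6 t=1s (window 0): DENY
  req#7 t=2s (window 0): DENY
  req#8 t=2s (window 0): DENY
  req#9 t=2s (window 0): DENY
  req#10 t=2s (window 0): DENY
  req#11 t=7s (window 2): ALLOW
  req#12 t=9s (window 3): ALLOW
  req#13 t=9s (window 3): ALLOW
  req#14 t=9s (window 3): DENY

Allowed counts by window: 2 1 2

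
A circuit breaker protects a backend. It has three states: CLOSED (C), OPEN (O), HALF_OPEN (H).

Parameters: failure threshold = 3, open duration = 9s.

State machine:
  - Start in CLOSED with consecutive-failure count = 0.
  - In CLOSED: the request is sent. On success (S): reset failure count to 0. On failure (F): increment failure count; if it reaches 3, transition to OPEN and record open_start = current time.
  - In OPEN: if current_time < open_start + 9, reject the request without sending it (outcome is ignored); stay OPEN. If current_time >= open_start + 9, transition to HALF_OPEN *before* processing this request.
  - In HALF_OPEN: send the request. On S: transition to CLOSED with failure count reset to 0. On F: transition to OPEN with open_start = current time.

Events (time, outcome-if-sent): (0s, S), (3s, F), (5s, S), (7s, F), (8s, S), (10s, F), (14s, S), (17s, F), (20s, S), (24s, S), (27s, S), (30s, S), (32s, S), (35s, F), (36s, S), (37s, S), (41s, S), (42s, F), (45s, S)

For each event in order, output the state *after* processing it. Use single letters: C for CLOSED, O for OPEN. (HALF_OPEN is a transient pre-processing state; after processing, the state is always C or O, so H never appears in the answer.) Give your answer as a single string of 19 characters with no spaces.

Answer: CCCCCCCCCCCCCCCCCCC

Derivation:
State after each event:
  event#1 t=0s outcome=S: state=CLOSED
  event#2 t=3s outcome=F: state=CLOSED
  event#3 t=5s outcome=S: state=CLOSED
  event#4 t=7s outcome=F: state=CLOSED
  event#5 t=8s outcome=S: state=CLOSED
  event#6 t=10s outcome=F: state=CLOSED
  event#7 t=14s outcome=S: state=CLOSED
  event#8 t=17s outcome=F: state=CLOSED
  event#9 t=20s outcome=S: state=CLOSED
  event#10 t=24s outcome=S: state=CLOSED
  event#11 t=27s outcome=S: state=CLOSED
  event#12 t=30s outcome=S: state=CLOSED
  event#13 t=32s outcome=S: state=CLOSED
  event#14 t=35s outcome=F: state=CLOSED
  event#15 t=36s outcome=S: state=CLOSED
  event#16 t=37s outcome=S: state=CLOSED
  event#17 t=41s outcome=S: state=CLOSED
  event#18 t=42s outcome=F: state=CLOSED
  event#19 t=45s outcome=S: state=CLOSED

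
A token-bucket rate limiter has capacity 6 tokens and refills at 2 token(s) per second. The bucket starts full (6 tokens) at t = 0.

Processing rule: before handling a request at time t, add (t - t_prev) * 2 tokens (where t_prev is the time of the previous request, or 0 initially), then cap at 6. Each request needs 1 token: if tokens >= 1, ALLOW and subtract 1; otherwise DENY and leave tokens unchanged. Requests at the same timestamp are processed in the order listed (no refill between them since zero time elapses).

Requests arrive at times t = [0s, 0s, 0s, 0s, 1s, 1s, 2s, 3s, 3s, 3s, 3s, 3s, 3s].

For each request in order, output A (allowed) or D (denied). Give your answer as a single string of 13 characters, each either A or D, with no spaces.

Answer: AAAAAAAAAAAAD

Derivation:
Simulating step by step:
  req#1 t=0s: ALLOW
  req#2 t=0s: ALLOW
  req#3 t=0s: ALLOW
  req#4 t=0s: ALLOW
  req#5 t=1s: ALLOW
  req#6 t=1s: ALLOW
  req#7 t=2s: ALLOW
  req#8 t=3s: ALLOW
  req#9 t=3s: ALLOW
  req#10 t=3s: ALLOW
  req#11 t=3s: ALLOW
  req#12 t=3s: ALLOW
  req#13 t=3s: DENY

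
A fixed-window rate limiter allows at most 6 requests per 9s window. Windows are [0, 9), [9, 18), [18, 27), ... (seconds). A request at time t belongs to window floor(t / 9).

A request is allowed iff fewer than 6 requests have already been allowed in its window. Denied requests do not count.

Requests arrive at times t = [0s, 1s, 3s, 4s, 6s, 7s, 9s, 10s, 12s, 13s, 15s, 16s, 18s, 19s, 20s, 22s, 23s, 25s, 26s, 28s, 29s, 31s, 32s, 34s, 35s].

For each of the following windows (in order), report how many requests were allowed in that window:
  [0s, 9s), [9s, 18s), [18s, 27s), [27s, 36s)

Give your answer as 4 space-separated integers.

Answer: 6 6 6 6

Derivation:
Processing requests:
  req#1 t=0s (window 0): ALLOW
  req#2 t=1s (window 0): ALLOW
  req#3 t=3s (window 0): ALLOW
  req#4 t=4s (window 0): ALLOW
  req#5 t=6s (window 0): ALLOW
  req#6 t=7s (window 0): ALLOW
  req#7 t=9s (window 1): ALLOW
  req#8 t=10s (window 1): ALLOW
  req#9 t=12s (window 1): ALLOW
  req#10 t=13s (window 1): ALLOW
  req#11 t=15s (window 1): ALLOW
  req#12 t=16s (window 1): ALLOW
  req#13 t=18s (window 2): ALLOW
  req#14 t=19s (window 2): ALLOW
  req#15 t=20s (window 2): ALLOW
  req#16 t=22s (window 2): ALLOW
  req#17 t=23s (window 2): ALLOW
  req#18 t=25s (window 2): ALLOW
  req#19 t=26s (window 2): DENY
  req#20 t=28s (window 3): ALLOW
  req#21 t=29s (window 3): ALLOW
  req#22 t=31s (window 3): ALLOW
  req#23 t=32s (window 3): ALLOW
  req#24 t=34s (window 3): ALLOW
  req#25 t=35s (window 3): ALLOW

Allowed counts by window: 6 6 6 6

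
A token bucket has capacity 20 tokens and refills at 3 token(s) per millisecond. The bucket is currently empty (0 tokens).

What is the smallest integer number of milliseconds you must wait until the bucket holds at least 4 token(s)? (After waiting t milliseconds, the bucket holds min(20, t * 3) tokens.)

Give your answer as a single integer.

Need t * 3 >= 4, so t >= 4/3.
Smallest integer t = ceil(4/3) = 2.

Answer: 2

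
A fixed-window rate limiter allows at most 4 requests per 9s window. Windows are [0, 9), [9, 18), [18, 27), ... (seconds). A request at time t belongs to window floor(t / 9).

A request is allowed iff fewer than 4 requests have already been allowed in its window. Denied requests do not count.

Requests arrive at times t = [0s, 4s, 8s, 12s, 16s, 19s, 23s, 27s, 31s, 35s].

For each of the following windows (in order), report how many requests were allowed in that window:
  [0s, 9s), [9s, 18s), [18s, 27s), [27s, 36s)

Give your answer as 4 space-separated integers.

Processing requests:
  req#1 t=0s (window 0): ALLOW
  req#2 t=4s (window 0): ALLOW
  req#3 t=8s (window 0): ALLOW
  req#4 t=12s (window 1): ALLOW
  req#5 t=16s (window 1): ALLOW
  req#6 t=19s (window 2): ALLOW
  req#7 t=23s (window 2): ALLOW
  req#8 t=27s (window 3): ALLOW
  req#9 t=31s (window 3): ALLOW
  req#10 t=35s (window 3): ALLOW

Allowed counts by window: 3 2 2 3

Answer: 3 2 2 3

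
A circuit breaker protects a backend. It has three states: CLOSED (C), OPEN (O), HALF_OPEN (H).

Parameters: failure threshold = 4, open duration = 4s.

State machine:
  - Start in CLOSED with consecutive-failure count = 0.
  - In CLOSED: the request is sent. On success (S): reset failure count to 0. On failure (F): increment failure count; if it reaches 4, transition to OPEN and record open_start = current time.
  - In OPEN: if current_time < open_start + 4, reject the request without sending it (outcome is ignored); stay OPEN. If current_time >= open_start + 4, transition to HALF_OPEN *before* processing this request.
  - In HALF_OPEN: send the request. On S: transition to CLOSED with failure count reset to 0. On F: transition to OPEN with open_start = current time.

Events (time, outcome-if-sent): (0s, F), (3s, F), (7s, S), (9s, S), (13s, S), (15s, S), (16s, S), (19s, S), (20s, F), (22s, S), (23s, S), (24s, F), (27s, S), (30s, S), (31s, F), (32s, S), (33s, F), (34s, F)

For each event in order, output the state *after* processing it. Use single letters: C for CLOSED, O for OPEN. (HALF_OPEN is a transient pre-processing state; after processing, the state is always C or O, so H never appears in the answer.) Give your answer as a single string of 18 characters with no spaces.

State after each event:
  event#1 t=0s outcome=F: state=CLOSED
  event#2 t=3s outcome=F: state=CLOSED
  event#3 t=7s outcome=S: state=CLOSED
  event#4 t=9s outcome=S: state=CLOSED
  event#5 t=13s outcome=S: state=CLOSED
  event#6 t=15s outcome=S: state=CLOSED
  event#7 t=16s outcome=S: state=CLOSED
  event#8 t=19s outcome=S: state=CLOSED
  event#9 t=20s outcome=F: state=CLOSED
  event#10 t=22s outcome=S: state=CLOSED
  event#11 t=23s outcome=S: state=CLOSED
  event#12 t=24s outcome=F: state=CLOSED
  event#13 t=27s outcome=S: state=CLOSED
  event#14 t=30s outcome=S: state=CLOSED
  event#15 t=31s outcome=F: state=CLOSED
  event#16 t=32s outcome=S: state=CLOSED
  event#17 t=33s outcome=F: state=CLOSED
  event#18 t=34s outcome=F: state=CLOSED

Answer: CCCCCCCCCCCCCCCCCC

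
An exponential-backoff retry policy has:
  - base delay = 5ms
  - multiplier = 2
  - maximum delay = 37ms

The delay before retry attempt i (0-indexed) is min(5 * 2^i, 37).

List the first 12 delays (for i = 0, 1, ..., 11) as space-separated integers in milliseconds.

Computing each delay:
  i=0: min(5*2^0, 37) = 5
  i=1: min(5*2^1, 37) = 10
  i=2: min(5*2^2, 37) = 20
  i=3: min(5*2^3, 37) = 37
  i=4: min(5*2^4, 37) = 37
  i=5: min(5*2^5, 37) = 37
  i=6: min(5*2^6, 37) = 37
  i=7: min(5*2^7, 37) = 37
  i=8: min(5*2^8, 37) = 37
  i=9: min(5*2^9, 37) = 37
  i=10: min(5*2^10, 37) = 37
  i=11: min(5*2^11, 37) = 37

Answer: 5 10 20 37 37 37 37 37 37 37 37 37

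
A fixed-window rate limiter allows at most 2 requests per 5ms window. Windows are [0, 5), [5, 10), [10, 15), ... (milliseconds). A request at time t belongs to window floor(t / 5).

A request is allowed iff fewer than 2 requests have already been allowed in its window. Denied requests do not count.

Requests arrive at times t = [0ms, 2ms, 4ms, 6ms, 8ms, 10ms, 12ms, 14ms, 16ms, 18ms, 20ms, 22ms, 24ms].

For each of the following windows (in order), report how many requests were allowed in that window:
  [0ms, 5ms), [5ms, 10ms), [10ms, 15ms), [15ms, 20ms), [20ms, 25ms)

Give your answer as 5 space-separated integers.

Processing requests:
  req#1 t=0ms (window 0): ALLOW
  req#2 t=2ms (window 0): ALLOW
  req#3 t=4ms (window 0): DENY
  req#4 t=6ms (window 1): ALLOW
  req#5 t=8ms (window 1): ALLOW
  req#6 t=10ms (window 2): ALLOW
  req#7 t=12ms (window 2): ALLOW
  req#8 t=14ms (window 2): DENY
  req#9 t=16ms (window 3): ALLOW
  req#10 t=18ms (window 3): ALLOW
  req#11 t=20ms (window 4): ALLOW
  req#12 t=22ms (window 4): ALLOW
  req#13 t=24ms (window 4): DENY

Allowed counts by window: 2 2 2 2 2

Answer: 2 2 2 2 2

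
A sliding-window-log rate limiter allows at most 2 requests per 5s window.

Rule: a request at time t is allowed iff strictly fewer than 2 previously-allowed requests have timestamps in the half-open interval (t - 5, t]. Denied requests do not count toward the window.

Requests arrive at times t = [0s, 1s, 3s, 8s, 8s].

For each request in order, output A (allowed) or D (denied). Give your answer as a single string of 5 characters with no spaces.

Answer: AADAA

Derivation:
Tracking allowed requests in the window:
  req#1 t=0s: ALLOW
  req#2 t=1s: ALLOW
  req#3 t=3s: DENY
  req#4 t=8s: ALLOW
  req#5 t=8s: ALLOW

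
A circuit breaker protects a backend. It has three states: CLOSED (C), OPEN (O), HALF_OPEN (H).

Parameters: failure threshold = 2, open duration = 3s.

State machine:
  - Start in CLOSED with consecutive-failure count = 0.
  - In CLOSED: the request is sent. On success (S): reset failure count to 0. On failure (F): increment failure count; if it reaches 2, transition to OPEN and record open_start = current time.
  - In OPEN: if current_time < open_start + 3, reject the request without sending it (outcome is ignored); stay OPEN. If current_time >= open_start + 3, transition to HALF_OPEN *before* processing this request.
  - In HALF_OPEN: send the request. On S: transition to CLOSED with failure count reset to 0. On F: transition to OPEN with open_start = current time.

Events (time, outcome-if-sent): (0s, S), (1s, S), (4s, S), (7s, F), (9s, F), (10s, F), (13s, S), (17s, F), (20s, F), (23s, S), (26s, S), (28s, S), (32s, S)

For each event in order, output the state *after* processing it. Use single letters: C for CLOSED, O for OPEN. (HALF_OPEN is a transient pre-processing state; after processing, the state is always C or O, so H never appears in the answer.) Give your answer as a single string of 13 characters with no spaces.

State after each event:
  event#1 t=0s outcome=S: state=CLOSED
  event#2 t=1s outcome=S: state=CLOSED
  event#3 t=4s outcome=S: state=CLOSED
  event#4 t=7s outcome=F: state=CLOSED
  event#5 t=9s outcome=F: state=OPEN
  event#6 t=10s outcome=F: state=OPEN
  event#7 t=13s outcome=S: state=CLOSED
  event#8 t=17s outcome=F: state=CLOSED
  event#9 t=20s outcome=F: state=OPEN
  event#10 t=23s outcome=S: state=CLOSED
  event#11 t=26s outcome=S: state=CLOSED
  event#12 t=28s outcome=S: state=CLOSED
  event#13 t=32s outcome=S: state=CLOSED

Answer: CCCCOOCCOCCCC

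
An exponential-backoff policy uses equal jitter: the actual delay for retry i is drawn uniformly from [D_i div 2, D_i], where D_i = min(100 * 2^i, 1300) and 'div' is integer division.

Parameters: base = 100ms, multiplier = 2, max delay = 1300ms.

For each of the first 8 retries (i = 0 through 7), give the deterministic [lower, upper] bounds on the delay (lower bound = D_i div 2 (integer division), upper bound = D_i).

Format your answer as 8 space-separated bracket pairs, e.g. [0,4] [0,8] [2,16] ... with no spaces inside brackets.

Computing bounds per retry:
  i=0: D_i=min(100*2^0,1300)=100, bounds=[50,100]
  i=1: D_i=min(100*2^1,1300)=200, bounds=[100,200]
  i=2: D_i=min(100*2^2,1300)=400, bounds=[200,400]
  i=3: D_i=min(100*2^3,1300)=800, bounds=[400,800]
  i=4: D_i=min(100*2^4,1300)=1300, bounds=[650,1300]
  i=5: D_i=min(100*2^5,1300)=1300, bounds=[650,1300]
  i=6: D_i=min(100*2^6,1300)=1300, bounds=[650,1300]
  i=7: D_i=min(100*2^7,1300)=1300, bounds=[650,1300]

Answer: [50,100] [100,200] [200,400] [400,800] [650,1300] [650,1300] [650,1300] [650,1300]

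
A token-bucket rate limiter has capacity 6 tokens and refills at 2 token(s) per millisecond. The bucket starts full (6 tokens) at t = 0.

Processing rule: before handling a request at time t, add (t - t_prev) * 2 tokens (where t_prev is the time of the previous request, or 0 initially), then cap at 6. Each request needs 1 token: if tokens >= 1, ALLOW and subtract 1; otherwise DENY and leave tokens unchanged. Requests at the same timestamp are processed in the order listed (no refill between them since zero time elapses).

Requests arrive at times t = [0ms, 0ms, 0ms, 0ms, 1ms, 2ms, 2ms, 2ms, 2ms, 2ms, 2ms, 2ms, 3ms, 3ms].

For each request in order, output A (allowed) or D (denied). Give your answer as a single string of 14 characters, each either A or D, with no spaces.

Simulating step by step:
  req#1 t=0ms: ALLOW
  req#2 t=0ms: ALLOW
  req#3 t=0ms: ALLOW
  req#4 t=0ms: ALLOW
  req#5 t=1ms: ALLOW
  req#6 t=2ms: ALLOW
  req#7 t=2ms: ALLOW
  req#8 t=2ms: ALLOW
  req#9 t=2ms: ALLOW
  req#10 t=2ms: ALLOW
  req#11 t=2ms: DENY
  req#12 t=2ms: DENY
  req#13 t=3ms: ALLOW
  req#14 t=3ms: ALLOW

Answer: AAAAAAAAAADDAA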